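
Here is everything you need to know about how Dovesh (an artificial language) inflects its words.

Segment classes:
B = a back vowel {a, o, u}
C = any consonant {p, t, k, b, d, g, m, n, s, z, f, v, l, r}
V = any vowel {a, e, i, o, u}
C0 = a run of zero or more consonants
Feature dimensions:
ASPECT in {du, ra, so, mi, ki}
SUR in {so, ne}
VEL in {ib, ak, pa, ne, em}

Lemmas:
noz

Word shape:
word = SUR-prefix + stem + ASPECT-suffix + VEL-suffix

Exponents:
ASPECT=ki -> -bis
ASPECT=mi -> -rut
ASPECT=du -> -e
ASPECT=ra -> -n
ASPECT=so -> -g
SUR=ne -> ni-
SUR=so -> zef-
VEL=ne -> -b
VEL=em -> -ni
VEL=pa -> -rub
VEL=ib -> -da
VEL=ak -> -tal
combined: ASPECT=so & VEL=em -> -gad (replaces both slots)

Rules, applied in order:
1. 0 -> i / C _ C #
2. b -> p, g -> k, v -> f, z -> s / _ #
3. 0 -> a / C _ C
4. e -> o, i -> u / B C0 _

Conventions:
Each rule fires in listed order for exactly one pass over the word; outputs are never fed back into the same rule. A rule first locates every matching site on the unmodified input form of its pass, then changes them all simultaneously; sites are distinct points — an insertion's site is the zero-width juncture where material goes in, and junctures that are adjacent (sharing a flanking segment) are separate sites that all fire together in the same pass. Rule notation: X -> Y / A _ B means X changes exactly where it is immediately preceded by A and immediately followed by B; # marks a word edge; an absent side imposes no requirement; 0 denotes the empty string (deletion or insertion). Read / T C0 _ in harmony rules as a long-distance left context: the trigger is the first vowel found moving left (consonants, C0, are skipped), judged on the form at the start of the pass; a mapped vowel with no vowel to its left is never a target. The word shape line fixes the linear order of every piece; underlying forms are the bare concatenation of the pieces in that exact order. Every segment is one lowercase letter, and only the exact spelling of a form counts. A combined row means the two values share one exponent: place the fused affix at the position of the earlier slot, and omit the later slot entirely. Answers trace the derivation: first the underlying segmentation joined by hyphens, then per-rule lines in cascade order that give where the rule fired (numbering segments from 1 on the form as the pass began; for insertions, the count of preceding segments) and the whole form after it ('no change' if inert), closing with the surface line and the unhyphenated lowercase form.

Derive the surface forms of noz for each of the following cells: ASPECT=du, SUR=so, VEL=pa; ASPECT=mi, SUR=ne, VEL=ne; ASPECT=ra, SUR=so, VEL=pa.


cell ASPECT=du, SUR=so, VEL=pa:
underlying: zef-noz-e-rub
1. 0 -> i / C _ C #: no change
2. b -> p, g -> k, v -> f, z -> s / _ #: fires at position(s) 10: zefnozerup
3. 0 -> a / C _ C: inserts after position(s) 3: zefanozerup
4. e -> o, i -> u / B C0 _: fires at position(s) 8: zefanozorup
surface: zefanozorup

cell ASPECT=mi, SUR=ne, VEL=ne:
underlying: ni-noz-rut-b
1. 0 -> i / C _ C #: inserts after position(s) 8: ninozrutib
2. b -> p, g -> k, v -> f, z -> s / _ #: fires at position(s) 10: ninozrutip
3. 0 -> a / C _ C: inserts after position(s) 5: ninozarutip
4. e -> o, i -> u / B C0 _: fires at position(s) 10: ninozarutup
surface: ninozarutup

cell ASPECT=ra, SUR=so, VEL=pa:
underlying: zef-noz-n-rub
1. 0 -> i / C _ C #: no change
2. b -> p, g -> k, v -> f, z -> s / _ #: fires at position(s) 10: zefnoznrup
3. 0 -> a / C _ C: inserts after position(s) 3, 6, 7: zefanozanarup
4. e -> o, i -> u / B C0 _: no change
surface: zefanozanarup


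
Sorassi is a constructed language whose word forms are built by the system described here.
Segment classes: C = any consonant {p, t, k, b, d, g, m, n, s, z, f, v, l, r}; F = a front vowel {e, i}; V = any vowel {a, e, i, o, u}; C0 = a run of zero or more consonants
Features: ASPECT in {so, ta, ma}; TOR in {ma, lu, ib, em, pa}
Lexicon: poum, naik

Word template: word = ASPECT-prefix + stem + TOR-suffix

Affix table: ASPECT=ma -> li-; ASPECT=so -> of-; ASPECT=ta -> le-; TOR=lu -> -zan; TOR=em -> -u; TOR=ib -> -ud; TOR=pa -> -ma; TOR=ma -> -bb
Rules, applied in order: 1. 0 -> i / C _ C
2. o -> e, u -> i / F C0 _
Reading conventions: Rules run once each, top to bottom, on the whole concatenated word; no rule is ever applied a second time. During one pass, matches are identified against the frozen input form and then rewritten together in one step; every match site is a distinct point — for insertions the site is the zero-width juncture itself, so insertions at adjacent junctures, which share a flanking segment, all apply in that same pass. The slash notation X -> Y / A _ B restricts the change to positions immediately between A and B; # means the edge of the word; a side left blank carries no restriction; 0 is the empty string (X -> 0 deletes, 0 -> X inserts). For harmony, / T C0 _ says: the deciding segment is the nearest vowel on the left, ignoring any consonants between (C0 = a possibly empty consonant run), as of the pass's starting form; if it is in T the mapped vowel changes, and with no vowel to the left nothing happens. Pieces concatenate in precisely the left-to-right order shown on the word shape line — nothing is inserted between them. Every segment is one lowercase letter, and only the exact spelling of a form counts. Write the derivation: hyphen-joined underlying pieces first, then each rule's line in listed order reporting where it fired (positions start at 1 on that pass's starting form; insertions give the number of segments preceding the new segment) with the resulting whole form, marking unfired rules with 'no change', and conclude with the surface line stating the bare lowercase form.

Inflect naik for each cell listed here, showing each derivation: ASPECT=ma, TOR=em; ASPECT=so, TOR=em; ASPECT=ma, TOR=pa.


cell ASPECT=ma, TOR=em:
underlying: li-naik-u
1. 0 -> i / C _ C: no change
2. o -> e, u -> i / F C0 _: fires at position(s) 7: linaiki
surface: linaiki

cell ASPECT=so, TOR=em:
underlying: of-naik-u
1. 0 -> i / C _ C: inserts after position(s) 2: ofinaiku
2. o -> e, u -> i / F C0 _: fires at position(s) 8: ofinaiki
surface: ofinaiki

cell ASPECT=ma, TOR=pa:
underlying: li-naik-ma
1. 0 -> i / C _ C: inserts after position(s) 6: linaikima
2. o -> e, u -> i / F C0 _: no change
surface: linaikima


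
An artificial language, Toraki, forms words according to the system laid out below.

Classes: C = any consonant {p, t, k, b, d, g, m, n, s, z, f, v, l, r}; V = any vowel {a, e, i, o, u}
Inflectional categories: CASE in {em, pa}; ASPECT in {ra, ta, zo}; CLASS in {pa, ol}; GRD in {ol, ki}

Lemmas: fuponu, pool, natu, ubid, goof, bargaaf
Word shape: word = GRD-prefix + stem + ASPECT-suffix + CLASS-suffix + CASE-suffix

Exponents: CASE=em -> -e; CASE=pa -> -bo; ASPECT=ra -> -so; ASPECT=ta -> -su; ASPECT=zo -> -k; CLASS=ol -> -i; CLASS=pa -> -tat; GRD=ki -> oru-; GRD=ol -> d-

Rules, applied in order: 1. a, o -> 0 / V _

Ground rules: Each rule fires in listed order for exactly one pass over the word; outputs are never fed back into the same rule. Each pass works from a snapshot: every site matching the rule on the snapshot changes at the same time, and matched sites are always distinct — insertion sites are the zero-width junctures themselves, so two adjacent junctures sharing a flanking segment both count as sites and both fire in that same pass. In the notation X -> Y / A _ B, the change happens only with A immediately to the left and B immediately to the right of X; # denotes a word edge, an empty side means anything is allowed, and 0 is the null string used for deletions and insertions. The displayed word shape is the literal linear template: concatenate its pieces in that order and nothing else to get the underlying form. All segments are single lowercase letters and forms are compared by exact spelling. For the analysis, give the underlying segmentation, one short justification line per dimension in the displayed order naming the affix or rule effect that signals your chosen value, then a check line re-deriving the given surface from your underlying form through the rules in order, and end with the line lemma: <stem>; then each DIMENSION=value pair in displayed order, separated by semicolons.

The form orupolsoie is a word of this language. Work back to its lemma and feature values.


underlying: oru-pool-so-i-e
CASE=em - signalled by the affix -e
ASPECT=ra - signalled by the affix -so
CLASS=ol - signalled by the affix -i
GRD=ki - signalled by the affix oru-
check: orupoolsoie -> orupolsoie
lemma: pool; CASE=em; ASPECT=ra; CLASS=ol; GRD=ki


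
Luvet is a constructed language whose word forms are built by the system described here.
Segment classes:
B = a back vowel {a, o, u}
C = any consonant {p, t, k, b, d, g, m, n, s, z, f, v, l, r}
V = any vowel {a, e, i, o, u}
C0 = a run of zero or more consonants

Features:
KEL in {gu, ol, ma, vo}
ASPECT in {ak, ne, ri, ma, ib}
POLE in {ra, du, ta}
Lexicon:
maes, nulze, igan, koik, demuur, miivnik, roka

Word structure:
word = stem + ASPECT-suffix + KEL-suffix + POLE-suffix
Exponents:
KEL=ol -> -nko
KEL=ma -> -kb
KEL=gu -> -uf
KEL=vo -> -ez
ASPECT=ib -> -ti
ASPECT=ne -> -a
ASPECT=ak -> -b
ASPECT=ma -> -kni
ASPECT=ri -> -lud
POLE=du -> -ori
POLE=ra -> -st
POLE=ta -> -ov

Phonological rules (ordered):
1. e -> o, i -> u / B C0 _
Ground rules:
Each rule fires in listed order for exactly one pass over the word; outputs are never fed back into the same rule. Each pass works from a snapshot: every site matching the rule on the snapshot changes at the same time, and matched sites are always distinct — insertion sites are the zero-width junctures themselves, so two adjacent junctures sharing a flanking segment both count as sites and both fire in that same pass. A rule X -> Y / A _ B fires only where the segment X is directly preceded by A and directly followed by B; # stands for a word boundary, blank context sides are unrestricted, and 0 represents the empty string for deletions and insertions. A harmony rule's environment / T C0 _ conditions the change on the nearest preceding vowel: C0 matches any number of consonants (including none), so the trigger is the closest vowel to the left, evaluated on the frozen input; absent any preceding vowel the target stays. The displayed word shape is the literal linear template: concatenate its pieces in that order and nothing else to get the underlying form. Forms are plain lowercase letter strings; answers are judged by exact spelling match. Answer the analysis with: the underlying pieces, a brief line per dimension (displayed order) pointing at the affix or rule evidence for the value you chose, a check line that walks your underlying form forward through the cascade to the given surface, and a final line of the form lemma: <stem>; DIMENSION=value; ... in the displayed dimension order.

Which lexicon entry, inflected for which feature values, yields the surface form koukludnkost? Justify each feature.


underlying: koik-lud-nko-st
KEL=ol - signalled by the affix -nko
ASPECT=ri - signalled by the affix -lud
POLE=ra - signalled by the affix -st
check: koikludnkost -> koukludnkost
lemma: koik; KEL=ol; ASPECT=ri; POLE=ra


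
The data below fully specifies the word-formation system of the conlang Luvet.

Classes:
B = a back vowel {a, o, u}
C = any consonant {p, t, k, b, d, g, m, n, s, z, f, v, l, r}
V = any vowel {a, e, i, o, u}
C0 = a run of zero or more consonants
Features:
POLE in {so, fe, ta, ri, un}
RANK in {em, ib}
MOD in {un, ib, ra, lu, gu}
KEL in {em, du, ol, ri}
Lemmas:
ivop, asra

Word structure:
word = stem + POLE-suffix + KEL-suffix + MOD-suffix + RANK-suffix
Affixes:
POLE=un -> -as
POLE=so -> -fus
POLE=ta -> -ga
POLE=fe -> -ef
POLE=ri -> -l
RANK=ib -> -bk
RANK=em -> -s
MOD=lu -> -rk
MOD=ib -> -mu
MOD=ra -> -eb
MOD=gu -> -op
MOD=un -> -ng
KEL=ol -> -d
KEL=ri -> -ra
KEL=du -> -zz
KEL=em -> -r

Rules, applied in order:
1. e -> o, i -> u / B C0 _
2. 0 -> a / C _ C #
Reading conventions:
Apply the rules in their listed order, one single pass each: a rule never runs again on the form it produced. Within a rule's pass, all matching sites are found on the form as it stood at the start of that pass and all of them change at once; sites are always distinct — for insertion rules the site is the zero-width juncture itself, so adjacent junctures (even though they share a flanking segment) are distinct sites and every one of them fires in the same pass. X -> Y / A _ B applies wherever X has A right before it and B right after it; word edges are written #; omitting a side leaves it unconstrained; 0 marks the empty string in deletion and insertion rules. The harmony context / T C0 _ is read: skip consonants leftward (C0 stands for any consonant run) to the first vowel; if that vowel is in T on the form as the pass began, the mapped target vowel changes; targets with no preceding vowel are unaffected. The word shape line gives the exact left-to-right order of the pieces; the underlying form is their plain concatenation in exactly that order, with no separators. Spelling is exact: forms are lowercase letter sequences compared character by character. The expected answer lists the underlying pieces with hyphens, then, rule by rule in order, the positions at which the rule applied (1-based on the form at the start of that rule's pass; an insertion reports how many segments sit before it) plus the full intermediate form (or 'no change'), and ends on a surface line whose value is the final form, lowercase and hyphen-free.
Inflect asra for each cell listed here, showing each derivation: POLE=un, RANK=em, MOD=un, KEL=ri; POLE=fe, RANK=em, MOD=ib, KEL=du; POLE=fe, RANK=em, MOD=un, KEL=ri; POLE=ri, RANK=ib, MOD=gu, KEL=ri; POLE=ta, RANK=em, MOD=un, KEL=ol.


cell POLE=un, RANK=em, MOD=un, KEL=ri:
underlying: asra-as-ra-ng-s
1. e -> o, i -> u / B C0 _: no change
2. 0 -> a / C _ C #: inserts after position(s) 10: asraasrangas
surface: asraasrangas

cell POLE=fe, RANK=em, MOD=ib, KEL=du:
underlying: asra-ef-zz-mu-s
1. e -> o, i -> u / B C0 _: fires at position(s) 5: asraofzzmus
2. 0 -> a / C _ C #: no change
surface: asraofzzmus

cell POLE=fe, RANK=em, MOD=un, KEL=ri:
underlying: asra-ef-ra-ng-s
1. e -> o, i -> u / B C0 _: fires at position(s) 5: asraofrangs
2. 0 -> a / C _ C #: inserts after position(s) 10: asraofrangas
surface: asraofrangas

cell POLE=ri, RANK=ib, MOD=gu, KEL=ri:
underlying: asra-l-ra-op-bk
1. e -> o, i -> u / B C0 _: no change
2. 0 -> a / C _ C #: inserts after position(s) 10: asralraopbak
surface: asralraopbak

cell POLE=ta, RANK=em, MOD=un, KEL=ol:
underlying: asra-ga-d-ng-s
1. e -> o, i -> u / B C0 _: no change
2. 0 -> a / C _ C #: inserts after position(s) 9: asragadngas
surface: asragadngas


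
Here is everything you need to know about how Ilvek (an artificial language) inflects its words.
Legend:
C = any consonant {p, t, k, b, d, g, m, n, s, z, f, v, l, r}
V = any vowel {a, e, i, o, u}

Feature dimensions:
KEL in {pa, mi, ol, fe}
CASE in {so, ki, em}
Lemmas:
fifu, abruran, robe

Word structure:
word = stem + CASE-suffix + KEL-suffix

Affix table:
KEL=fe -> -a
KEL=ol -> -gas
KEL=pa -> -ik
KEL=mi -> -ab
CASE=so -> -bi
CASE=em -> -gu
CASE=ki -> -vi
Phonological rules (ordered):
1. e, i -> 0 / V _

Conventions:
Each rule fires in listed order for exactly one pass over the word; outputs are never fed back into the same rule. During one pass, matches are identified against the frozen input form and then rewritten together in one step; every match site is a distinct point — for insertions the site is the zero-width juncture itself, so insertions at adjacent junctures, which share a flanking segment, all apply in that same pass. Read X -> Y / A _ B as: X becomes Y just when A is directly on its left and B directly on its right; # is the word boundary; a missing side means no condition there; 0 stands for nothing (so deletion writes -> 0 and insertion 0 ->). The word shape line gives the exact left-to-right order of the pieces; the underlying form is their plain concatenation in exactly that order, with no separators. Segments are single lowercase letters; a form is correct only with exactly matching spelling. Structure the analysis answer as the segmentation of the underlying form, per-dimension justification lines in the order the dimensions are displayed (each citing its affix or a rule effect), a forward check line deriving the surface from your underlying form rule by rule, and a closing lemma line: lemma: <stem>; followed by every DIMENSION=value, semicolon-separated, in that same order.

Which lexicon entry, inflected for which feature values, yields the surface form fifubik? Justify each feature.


underlying: fifu-bi-ik
KEL=pa - signalled by the affix -ik
CASE=so - signalled by the affix -bi
check: fifubiik -> fifubik
lemma: fifu; KEL=pa; CASE=so


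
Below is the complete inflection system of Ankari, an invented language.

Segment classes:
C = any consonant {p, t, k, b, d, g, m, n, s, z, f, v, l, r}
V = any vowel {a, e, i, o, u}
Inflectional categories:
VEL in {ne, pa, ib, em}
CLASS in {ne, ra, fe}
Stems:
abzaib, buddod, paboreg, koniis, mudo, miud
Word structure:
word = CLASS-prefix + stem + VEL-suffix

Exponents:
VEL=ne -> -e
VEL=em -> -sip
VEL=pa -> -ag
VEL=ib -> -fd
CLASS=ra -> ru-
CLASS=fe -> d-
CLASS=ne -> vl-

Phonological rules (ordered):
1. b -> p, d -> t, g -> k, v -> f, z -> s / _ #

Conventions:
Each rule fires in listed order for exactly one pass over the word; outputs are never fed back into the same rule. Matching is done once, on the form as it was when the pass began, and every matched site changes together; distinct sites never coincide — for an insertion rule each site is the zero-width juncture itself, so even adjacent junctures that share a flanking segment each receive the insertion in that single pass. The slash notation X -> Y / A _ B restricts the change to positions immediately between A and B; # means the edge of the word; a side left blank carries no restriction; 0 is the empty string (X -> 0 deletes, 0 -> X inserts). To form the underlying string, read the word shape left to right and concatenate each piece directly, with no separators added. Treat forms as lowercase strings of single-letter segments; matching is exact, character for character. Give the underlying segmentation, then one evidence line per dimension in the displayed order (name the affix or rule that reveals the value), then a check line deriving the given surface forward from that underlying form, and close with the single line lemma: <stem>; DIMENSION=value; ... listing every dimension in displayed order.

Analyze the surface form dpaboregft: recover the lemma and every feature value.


underlying: d-paboreg-fd
VEL=ib - signalled by the affix -fd
CLASS=fe - signalled by the affix d-
check: dpaboregfd -> dpaboregft
lemma: paboreg; VEL=ib; CLASS=fe


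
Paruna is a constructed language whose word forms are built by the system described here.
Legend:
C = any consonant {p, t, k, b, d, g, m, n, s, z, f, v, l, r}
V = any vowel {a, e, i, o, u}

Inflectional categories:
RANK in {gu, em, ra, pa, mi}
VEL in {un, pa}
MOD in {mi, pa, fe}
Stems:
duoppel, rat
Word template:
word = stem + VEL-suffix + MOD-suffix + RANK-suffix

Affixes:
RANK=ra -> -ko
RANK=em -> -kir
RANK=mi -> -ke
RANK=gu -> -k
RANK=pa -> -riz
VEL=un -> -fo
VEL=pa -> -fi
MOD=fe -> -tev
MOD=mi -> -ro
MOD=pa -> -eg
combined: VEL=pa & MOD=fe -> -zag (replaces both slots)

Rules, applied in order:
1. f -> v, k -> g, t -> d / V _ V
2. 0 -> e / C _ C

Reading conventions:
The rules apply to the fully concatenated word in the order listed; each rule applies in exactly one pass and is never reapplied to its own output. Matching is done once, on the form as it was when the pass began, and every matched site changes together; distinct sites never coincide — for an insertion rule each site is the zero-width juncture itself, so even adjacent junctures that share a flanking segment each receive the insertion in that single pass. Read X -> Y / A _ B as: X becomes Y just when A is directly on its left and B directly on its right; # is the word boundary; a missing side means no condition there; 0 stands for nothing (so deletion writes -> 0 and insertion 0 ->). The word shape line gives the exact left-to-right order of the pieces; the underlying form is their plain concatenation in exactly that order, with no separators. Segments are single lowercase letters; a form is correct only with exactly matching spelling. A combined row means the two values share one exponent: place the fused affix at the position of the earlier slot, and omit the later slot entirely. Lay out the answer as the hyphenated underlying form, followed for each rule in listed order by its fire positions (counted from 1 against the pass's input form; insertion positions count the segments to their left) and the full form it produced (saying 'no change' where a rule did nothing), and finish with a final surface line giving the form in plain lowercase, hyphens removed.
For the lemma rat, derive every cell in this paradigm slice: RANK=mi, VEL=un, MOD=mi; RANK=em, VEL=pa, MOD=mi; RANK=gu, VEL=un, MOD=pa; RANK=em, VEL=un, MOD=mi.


cell RANK=mi, VEL=un, MOD=mi:
underlying: rat-fo-ro-ke
1. f -> v, k -> g, t -> d / V _ V: fires at position(s) 8: ratforoge
2. 0 -> e / C _ C: inserts after position(s) 3: rateforoge
surface: rateforoge

cell RANK=em, VEL=pa, MOD=mi:
underlying: rat-fi-ro-kir
1. f -> v, k -> g, t -> d / V _ V: fires at position(s) 8: ratfirogir
2. 0 -> e / C _ C: inserts after position(s) 3: ratefirogir
surface: ratefirogir

cell RANK=gu, VEL=un, MOD=pa:
underlying: rat-fo-eg-k
1. f -> v, k -> g, t -> d / V _ V: no change
2. 0 -> e / C _ C: inserts after position(s) 3, 7: ratefoegek
surface: ratefoegek

cell RANK=em, VEL=un, MOD=mi:
underlying: rat-fo-ro-kir
1. f -> v, k -> g, t -> d / V _ V: fires at position(s) 8: ratforogir
2. 0 -> e / C _ C: inserts after position(s) 3: rateforogir
surface: rateforogir


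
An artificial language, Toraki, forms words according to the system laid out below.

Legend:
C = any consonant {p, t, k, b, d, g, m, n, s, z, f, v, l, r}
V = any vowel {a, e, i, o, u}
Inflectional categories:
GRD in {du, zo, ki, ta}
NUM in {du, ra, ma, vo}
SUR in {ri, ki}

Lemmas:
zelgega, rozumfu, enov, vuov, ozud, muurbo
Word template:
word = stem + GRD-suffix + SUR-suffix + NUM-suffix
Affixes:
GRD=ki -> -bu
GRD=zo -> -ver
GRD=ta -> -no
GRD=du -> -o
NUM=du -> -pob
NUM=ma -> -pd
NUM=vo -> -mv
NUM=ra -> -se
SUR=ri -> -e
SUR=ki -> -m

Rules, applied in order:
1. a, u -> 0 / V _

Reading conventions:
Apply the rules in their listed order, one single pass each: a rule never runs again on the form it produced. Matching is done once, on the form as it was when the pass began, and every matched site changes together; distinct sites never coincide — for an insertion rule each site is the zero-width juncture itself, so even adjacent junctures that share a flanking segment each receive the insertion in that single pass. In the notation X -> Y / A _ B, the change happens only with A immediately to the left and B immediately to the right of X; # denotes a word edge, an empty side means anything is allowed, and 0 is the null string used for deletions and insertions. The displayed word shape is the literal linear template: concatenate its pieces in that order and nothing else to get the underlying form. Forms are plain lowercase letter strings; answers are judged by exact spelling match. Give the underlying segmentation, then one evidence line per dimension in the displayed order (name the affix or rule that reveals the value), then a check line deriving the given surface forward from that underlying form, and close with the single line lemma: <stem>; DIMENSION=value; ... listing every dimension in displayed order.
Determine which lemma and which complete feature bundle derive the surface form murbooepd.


underlying: muurbo-o-e-pd
GRD=du - signalled by the affix -o
NUM=ma - signalled by the affix -pd
SUR=ri - signalled by the affix -e
check: muurbooepd -> murbooepd
lemma: muurbo; GRD=du; NUM=ma; SUR=ri


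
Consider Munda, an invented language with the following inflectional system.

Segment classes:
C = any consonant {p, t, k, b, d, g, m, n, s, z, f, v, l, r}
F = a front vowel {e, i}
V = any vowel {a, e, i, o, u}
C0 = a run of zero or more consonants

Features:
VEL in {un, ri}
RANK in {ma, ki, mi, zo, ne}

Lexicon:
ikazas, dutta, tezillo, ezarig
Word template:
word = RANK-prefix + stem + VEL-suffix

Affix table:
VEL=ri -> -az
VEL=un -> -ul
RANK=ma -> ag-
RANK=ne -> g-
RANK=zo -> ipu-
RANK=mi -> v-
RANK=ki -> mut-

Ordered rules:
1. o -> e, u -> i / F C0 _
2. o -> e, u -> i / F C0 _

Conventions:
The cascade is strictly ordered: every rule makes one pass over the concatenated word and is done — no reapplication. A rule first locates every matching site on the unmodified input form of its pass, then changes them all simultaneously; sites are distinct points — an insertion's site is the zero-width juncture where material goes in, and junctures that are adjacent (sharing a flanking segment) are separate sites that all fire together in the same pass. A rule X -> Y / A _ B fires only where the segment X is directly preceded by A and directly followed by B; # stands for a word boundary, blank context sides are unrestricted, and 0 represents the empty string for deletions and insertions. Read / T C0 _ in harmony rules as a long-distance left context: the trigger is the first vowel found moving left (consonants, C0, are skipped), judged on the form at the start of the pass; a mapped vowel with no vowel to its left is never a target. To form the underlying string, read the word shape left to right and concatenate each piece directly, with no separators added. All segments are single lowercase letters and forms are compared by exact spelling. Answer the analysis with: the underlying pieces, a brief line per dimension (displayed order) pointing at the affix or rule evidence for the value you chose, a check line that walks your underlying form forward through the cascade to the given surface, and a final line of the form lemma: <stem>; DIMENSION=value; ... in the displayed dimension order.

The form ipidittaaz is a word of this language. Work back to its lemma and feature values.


underlying: ipu-dutta-az
VEL=ri - signalled by the affix -az
RANK=zo - signalled by the affix ipu-
check: ipuduttaaz -> ipiduttaaz -> ipidittaaz
lemma: dutta; VEL=ri; RANK=zo


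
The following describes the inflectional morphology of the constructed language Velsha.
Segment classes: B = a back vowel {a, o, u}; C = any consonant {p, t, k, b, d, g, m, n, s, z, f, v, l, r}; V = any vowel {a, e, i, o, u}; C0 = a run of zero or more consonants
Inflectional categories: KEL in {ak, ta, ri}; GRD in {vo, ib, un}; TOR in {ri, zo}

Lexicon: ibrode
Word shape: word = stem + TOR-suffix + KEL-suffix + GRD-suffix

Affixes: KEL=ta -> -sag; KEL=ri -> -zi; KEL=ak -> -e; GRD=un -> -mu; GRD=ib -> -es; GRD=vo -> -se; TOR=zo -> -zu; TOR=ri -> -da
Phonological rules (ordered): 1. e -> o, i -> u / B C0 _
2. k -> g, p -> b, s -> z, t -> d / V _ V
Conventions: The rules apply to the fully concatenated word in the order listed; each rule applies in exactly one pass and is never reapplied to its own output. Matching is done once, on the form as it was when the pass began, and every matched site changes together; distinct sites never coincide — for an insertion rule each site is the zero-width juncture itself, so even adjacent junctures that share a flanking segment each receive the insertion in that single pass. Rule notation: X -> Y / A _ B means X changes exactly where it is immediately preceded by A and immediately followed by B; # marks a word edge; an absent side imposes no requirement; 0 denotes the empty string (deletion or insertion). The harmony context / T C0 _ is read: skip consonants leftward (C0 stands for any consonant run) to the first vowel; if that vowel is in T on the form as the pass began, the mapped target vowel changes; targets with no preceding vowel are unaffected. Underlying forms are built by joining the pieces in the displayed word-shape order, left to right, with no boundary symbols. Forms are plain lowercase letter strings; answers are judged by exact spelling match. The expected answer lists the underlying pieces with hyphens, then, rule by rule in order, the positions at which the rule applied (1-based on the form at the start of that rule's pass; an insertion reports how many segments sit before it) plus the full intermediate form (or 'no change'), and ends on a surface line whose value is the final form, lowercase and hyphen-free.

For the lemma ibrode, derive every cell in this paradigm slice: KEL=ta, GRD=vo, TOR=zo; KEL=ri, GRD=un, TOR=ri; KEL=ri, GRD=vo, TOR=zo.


cell KEL=ta, GRD=vo, TOR=zo:
underlying: ibrode-zu-sag-se
1. e -> o, i -> u / B C0 _: fires at position(s) 6, 13: ibrodozusagso
2. k -> g, p -> b, s -> z, t -> d / V _ V: fires at position(s) 9: ibrodozuzagso
surface: ibrodozuzagso

cell KEL=ri, GRD=un, TOR=ri:
underlying: ibrode-da-zi-mu
1. e -> o, i -> u / B C0 _: fires at position(s) 6, 10: ibrododazumu
2. k -> g, p -> b, s -> z, t -> d / V _ V: no change
surface: ibrododazumu

cell KEL=ri, GRD=vo, TOR=zo:
underlying: ibrode-zu-zi-se
1. e -> o, i -> u / B C0 _: fires at position(s) 6, 10: ibrodozuzuse
2. k -> g, p -> b, s -> z, t -> d / V _ V: fires at position(s) 11: ibrodozuzuze
surface: ibrodozuzuze


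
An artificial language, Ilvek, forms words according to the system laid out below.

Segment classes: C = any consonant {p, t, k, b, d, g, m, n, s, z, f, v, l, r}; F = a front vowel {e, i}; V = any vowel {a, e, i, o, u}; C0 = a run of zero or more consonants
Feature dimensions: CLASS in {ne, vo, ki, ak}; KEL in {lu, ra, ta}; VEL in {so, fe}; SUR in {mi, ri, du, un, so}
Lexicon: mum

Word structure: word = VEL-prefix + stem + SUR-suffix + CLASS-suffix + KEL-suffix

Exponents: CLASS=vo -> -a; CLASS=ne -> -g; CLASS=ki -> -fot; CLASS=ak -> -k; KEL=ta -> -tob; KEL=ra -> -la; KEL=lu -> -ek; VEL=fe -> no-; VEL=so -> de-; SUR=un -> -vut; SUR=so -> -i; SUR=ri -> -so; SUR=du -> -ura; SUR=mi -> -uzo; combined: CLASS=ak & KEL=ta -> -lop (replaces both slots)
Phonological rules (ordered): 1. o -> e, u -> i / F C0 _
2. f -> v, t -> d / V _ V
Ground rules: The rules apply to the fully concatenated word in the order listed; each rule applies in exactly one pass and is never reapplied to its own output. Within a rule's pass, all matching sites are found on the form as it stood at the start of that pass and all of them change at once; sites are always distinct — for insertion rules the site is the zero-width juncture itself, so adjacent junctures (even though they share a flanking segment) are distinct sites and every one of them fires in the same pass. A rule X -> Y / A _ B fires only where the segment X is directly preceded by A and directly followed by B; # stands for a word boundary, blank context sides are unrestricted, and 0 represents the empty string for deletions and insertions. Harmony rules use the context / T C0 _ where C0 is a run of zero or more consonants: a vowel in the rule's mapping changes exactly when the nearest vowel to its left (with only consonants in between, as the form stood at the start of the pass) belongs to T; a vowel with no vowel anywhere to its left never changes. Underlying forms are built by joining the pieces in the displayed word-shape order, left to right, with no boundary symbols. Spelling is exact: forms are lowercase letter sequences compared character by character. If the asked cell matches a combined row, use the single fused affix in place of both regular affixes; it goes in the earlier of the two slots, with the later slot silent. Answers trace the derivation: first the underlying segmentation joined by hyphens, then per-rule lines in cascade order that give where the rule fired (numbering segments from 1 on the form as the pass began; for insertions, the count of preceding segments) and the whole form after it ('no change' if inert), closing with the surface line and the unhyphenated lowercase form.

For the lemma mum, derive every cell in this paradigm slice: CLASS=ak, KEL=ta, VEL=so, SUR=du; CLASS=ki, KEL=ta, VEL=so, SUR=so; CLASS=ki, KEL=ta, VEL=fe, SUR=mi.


cell CLASS=ak, KEL=ta, VEL=so, SUR=du:
underlying: de-mum-ura-lop
1. o -> e, u -> i / F C0 _: fires at position(s) 4: demimuralop
2. f -> v, t -> d / V _ V: no change
surface: demimuralop

cell CLASS=ki, KEL=ta, VEL=so, SUR=so:
underlying: de-mum-i-fot-tob
1. o -> e, u -> i / F C0 _: fires at position(s) 4, 8: demimifettob
2. f -> v, t -> d / V _ V: fires at position(s) 7: demimivettob
surface: demimivettob

cell CLASS=ki, KEL=ta, VEL=fe, SUR=mi:
underlying: no-mum-uzo-fot-tob
1. o -> e, u -> i / F C0 _: no change
2. f -> v, t -> d / V _ V: fires at position(s) 9: nomumuzovottob
surface: nomumuzovottob


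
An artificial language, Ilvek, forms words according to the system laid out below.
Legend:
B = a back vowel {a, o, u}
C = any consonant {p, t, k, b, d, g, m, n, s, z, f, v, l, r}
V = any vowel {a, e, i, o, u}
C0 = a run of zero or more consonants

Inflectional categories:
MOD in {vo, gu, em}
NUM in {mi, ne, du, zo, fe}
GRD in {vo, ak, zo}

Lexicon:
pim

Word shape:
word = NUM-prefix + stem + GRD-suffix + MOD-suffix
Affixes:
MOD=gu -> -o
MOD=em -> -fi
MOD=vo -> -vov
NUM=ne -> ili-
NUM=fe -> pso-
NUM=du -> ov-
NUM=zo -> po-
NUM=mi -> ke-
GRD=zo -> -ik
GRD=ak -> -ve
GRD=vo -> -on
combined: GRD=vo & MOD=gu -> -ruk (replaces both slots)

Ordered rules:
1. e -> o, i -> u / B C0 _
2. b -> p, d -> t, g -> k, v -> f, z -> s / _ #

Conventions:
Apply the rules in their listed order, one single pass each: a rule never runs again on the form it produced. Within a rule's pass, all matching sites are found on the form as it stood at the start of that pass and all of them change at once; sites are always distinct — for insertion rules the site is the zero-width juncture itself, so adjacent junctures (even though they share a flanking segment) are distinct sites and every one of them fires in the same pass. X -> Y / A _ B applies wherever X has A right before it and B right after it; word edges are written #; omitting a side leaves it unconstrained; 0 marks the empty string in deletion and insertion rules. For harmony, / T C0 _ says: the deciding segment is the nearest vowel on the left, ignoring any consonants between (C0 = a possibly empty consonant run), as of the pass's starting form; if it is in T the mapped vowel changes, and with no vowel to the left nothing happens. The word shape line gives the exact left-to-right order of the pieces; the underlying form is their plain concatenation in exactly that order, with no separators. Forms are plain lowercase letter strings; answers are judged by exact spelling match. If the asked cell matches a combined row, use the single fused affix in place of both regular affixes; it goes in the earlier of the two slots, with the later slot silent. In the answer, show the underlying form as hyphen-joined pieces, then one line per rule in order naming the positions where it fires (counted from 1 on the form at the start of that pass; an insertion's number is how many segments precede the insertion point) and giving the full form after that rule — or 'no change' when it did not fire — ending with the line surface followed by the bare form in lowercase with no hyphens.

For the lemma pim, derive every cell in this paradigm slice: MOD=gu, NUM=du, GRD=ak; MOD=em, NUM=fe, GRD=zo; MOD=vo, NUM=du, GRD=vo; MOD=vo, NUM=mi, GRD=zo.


cell MOD=gu, NUM=du, GRD=ak:
underlying: ov-pim-ve-o
1. e -> o, i -> u / B C0 _: fires at position(s) 4: ovpumveo
2. b -> p, d -> t, g -> k, v -> f, z -> s / _ #: no change
surface: ovpumveo

cell MOD=em, NUM=fe, GRD=zo:
underlying: pso-pim-ik-fi
1. e -> o, i -> u / B C0 _: fires at position(s) 5: psopumikfi
2. b -> p, d -> t, g -> k, v -> f, z -> s / _ #: no change
surface: psopumikfi

cell MOD=vo, NUM=du, GRD=vo:
underlying: ov-pim-on-vov
1. e -> o, i -> u / B C0 _: fires at position(s) 4: ovpumonvov
2. b -> p, d -> t, g -> k, v -> f, z -> s / _ #: fires at position(s) 10: ovpumonvof
surface: ovpumonvof

cell MOD=vo, NUM=mi, GRD=zo:
underlying: ke-pim-ik-vov
1. e -> o, i -> u / B C0 _: no change
2. b -> p, d -> t, g -> k, v -> f, z -> s / _ #: fires at position(s) 10: kepimikvof
surface: kepimikvof


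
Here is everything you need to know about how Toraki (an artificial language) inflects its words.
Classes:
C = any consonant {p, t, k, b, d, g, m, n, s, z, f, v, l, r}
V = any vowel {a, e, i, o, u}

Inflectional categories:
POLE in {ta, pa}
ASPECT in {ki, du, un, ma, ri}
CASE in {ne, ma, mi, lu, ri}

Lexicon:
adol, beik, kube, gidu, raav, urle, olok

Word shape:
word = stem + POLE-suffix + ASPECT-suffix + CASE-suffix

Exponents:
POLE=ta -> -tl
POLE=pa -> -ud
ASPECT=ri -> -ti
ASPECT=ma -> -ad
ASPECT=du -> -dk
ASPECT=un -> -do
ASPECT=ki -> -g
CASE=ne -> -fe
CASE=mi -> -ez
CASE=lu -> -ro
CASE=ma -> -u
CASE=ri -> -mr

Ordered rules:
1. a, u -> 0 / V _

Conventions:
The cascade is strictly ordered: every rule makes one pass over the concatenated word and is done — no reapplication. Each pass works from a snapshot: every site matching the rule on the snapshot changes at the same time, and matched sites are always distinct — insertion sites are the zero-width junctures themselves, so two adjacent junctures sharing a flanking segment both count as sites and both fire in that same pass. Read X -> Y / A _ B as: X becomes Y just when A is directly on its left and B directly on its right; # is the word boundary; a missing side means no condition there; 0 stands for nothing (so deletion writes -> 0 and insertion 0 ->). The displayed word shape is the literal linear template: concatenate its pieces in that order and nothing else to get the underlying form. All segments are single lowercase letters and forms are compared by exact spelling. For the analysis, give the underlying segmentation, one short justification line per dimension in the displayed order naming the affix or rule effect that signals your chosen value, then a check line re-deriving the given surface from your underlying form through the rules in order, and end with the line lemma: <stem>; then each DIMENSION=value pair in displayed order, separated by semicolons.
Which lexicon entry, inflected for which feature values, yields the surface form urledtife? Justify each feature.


underlying: urle-ud-ti-fe
POLE=pa - signalled by the affix -ud
ASPECT=ri - signalled by the affix -ti
CASE=ne - signalled by the affix -fe
check: urleudtife -> urledtife
lemma: urle; POLE=pa; ASPECT=ri; CASE=ne


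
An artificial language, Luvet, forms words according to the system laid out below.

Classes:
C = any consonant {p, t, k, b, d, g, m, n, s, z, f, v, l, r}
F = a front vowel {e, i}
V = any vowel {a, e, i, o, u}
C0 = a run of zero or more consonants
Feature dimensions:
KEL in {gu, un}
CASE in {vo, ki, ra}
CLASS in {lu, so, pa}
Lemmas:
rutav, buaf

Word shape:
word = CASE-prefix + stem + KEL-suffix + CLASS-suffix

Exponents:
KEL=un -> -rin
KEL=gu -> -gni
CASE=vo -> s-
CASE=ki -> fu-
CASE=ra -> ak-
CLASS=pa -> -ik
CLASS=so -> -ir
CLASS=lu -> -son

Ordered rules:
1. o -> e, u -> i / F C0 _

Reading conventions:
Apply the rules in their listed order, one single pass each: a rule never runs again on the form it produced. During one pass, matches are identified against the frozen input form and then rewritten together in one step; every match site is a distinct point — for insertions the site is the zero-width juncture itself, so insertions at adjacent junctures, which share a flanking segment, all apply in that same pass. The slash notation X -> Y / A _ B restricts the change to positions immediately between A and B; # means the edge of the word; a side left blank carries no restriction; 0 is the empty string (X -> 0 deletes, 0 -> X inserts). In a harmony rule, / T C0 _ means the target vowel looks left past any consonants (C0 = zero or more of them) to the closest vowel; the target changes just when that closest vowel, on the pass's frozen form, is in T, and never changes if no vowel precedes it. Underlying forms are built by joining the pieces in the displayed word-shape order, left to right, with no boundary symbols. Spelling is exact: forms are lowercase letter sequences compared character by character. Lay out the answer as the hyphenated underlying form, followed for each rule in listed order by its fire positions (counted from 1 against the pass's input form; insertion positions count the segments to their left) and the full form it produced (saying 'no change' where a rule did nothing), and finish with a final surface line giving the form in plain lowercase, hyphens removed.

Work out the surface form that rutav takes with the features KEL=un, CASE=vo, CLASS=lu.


underlying: s-rutav-rin-son
1. o -> e, u -> i / F C0 _: fires at position(s) 11: srutavrinsen
surface: srutavrinsen
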